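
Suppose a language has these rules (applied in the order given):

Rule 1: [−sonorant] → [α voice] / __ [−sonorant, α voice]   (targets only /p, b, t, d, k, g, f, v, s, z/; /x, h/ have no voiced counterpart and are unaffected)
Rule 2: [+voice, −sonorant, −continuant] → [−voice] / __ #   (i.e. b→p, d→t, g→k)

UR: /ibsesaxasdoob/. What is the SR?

Rule 1 (regressive voicing assimilation): /b/ precedes the voiceless obstruent /s/, so it devoices to [p] by assimilation. /s/ precedes the voiced obstruent /d/, so it voices to [z] by assimilation. /ibsesaxasdoob/ → ipsesaxazdoob.
Rule 2 (final devoicing): /b/ is a voiced stop in word-final position, so it devoices to [p]. /ipsesaxazdoob/ → ipsesaxazdoop.

ipsesaxazdoop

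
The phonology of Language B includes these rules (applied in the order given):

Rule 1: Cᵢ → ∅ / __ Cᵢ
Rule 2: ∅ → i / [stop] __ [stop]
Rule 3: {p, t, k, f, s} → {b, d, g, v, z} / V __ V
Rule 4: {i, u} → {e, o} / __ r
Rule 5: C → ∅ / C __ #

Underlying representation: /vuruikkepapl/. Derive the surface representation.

voruigebap

Rule 1 (degemination): /kk/ is a geminate; the first /k/ deletes. /vuruikkepapl/ → vuruikepapl.
Rule 2 (stop-cluster i-epenthesis): no segment meets the environment; /vuruikepapl/ is unchanged.
Rule 3 (intervocalic voicing): /k/ is a voiceless obstruent between vowels /i/ and /e/, so it voices to [g]. /p/ is a voiceless obstruent between vowels /e/ and /a/, so it voices to [b]. /vuruikepapl/ → vuruigebapl.
Rule 4 (pre-rhotic lowering): /u/ is a high vowel immediately before /r/, so it lowers to [o]. /vuruigebapl/ → voruigebapl.
Rule 5 (final cluster simplification): /l/ is the second consonant of a word-final cluster /pl/, so it deletes. /voruigebapl/ → voruigebap.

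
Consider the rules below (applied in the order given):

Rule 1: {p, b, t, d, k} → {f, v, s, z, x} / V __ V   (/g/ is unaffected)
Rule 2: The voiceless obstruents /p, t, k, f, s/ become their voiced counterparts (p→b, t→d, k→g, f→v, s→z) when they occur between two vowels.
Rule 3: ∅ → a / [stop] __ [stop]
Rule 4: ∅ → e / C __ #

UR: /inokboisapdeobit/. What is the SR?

inokaboizapadeovite

Rule 1 (intervocalic spirantization): /b/ is a stop between vowels /o/ and /i/, so it spirantizes to the fricative [v]. /inokboisapdeobit/ → inokboisapdeovit.
Rule 2 (intervocalic voicing): /s/ is a voiceless obstruent between vowels /i/ and /a/, so it voices to [z]. /inokboisapdeovit/ → inokboizapdeovit.
Rule 3 (stop-cluster a-epenthesis): /k/ and /b/ form a stop–stop cluster, so [a] is inserted between them. /p/ and /d/ form a stop–stop cluster, so [a] is inserted between them. /inokboizapdeovit/ → inokaboizapadeovit.
Rule 4 (final e-epenthesis): the form ends in the consonant /t/, so [e] is inserted word-finally. /inokaboizapadeovit/ → inokaboizapadeovite.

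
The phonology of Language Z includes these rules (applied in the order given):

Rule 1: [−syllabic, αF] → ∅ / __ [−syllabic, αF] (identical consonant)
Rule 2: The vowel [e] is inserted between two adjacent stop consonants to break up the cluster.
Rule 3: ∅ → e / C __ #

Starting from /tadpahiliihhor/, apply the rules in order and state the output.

tadepahiliihore

Rule 1 (degemination): /hh/ is a geminate; the first /h/ deletes. /tadpahiliihhor/ → tadpahiliihor.
Rule 2 (stop-cluster e-epenthesis): /d/ and /p/ form a stop–stop cluster, so [e] is inserted between them. /tadpahiliihor/ → tadepahiliihor.
Rule 3 (final e-epenthesis): the form ends in the consonant /r/, so [e] is inserted word-finally. /tadepahiliihor/ → tadepahiliihore.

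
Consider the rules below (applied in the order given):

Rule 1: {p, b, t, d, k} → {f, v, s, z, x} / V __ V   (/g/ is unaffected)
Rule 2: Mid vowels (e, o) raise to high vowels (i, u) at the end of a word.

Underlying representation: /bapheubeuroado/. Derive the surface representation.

Rule 1 (intervocalic spirantization): /b/ is a stop between vowels /u/ and /e/, so it spirantizes to the fricative [v]. /d/ is a stop between vowels /a/ and /o/, so it spirantizes to the fricative [z]. /bapheubeuroado/ → bapheuveuroazo.
Rule 2 (final vowel raising): /o/ is a mid vowel in word-final position, so it raises to [u]. /bapheuveuroazo/ → bapheuveuroazu.

bapheuveuroazu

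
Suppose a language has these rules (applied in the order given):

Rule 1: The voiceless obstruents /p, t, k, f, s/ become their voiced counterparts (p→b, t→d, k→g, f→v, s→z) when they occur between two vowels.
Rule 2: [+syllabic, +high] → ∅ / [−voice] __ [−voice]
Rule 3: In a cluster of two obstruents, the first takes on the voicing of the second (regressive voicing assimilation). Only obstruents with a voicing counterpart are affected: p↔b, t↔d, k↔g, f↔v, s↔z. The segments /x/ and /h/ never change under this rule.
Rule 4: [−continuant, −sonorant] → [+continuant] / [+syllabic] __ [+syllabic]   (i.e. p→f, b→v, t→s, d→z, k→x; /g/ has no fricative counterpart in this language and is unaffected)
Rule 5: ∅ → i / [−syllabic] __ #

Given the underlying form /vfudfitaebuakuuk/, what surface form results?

ffutfizaevuaguuki

Rule 1 (intervocalic voicing): /t/ is a voiceless obstruent between vowels /i/ and /a/, so it voices to [d]. /k/ is a voiceless obstruent between vowels /a/ and /u/, so it voices to [g]. /vfudfitaebuakuuk/ → vfudfidaebuaguuk.
Rule 2 (high vowel syncope): no segment meets the environment; /vfudfidaebuaguuk/ is unchanged.
Rule 3 (regressive voicing assimilation): /v/ precedes the voiceless obstruent /f/, so it devoices to [f] by assimilation. /d/ precedes the voiceless obstruent /f/, so it devoices to [t] by assimilation. /vfudfidaebuaguuk/ → ffutfidaebuaguuk.
Rule 4 (intervocalic spirantization): /d/ is a stop between vowels /i/ and /a/, so it spirantizes to the fricative [z]. /b/ is a stop between vowels /e/ and /u/, so it spirantizes to the fricative [v]. /ffutfidaebuaguuk/ → ffutfizaevuaguuk.
Rule 5 (final i-epenthesis): the form ends in the consonant /k/, so [i] is inserted word-finally. /ffutfizaevuaguuk/ → ffutfizaevuaguuki.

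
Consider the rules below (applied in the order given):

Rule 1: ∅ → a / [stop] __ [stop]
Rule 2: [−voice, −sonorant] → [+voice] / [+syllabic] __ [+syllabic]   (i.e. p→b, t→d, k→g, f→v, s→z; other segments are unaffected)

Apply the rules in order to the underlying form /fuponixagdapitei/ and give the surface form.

fubonixagadabidei

Rule 1 (stop-cluster a-epenthesis): /g/ and /d/ form a stop–stop cluster, so [a] is inserted between them. /fuponixagdapitei/ → fuponixagadapitei.
Rule 2 (intervocalic voicing): /p/ is a voiceless obstruent between vowels /u/ and /o/, so it voices to [b]. /p/ is a voiceless obstruent between vowels /a/ and /i/, so it voices to [b]. /t/ is a voiceless obstruent between vowels /i/ and /e/, so it voices to [d]. /fuponixagadapitei/ → fubonixagadabidei.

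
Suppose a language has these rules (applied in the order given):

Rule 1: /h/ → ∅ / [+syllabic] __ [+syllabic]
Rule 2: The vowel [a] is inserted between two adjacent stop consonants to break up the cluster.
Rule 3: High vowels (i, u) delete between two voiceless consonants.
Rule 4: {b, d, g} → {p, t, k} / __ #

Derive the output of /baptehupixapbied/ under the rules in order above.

Rule 1 (intervocalic h-deletion): /h/ occurs between vowels /e/ and /u/, so it deletes. /baptehupixapbied/ → bapteupixapbied.
Rule 2 (stop-cluster a-epenthesis): /p/ and /t/ form a stop–stop cluster, so [a] is inserted between them. /p/ and /b/ form a stop–stop cluster, so [a] is inserted between them. /bapteupixapbied/ → bapateupixapabied.
Rule 3 (high vowel syncope): /i/ is a high vowel flanked by voiceless consonants /p/ and /x/, so it deletes. /bapateupixapabied/ → bapateupxapabied.
Rule 4 (final devoicing): /d/ is a voiced stop in word-final position, so it devoices to [t]. /bapateupxapabied/ → bapateupxapabiet.

bapateupxapabiet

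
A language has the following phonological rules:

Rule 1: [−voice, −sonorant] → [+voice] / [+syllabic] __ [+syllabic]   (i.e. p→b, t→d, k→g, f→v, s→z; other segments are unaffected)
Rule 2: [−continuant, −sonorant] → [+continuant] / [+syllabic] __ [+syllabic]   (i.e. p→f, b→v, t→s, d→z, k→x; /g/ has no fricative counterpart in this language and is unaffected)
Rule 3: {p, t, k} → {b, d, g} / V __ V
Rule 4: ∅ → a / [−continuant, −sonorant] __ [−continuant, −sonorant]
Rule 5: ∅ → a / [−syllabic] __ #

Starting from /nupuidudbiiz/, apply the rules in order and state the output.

Rule 1 (intervocalic voicing): /p/ is a voiceless obstruent between vowels /u/ and /u/, so it voices to [b]. /nupuidudbiiz/ → nubuidudbiiz.
Rule 2 (intervocalic spirantization): /b/ is a stop between vowels /u/ and /u/, so it spirantizes to the fricative [v]. /d/ is a stop between vowels /i/ and /u/, so it spirantizes to the fricative [z]. /nubuidudbiiz/ → nuvuizudbiiz.
Rule 3 (intervocalic voicing): no segment meets the environment; /nuvuizudbiiz/ is unchanged.
Rule 4 (stop-cluster a-epenthesis): /d/ and /b/ form a stop–stop cluster, so [a] is inserted between them. /nuvuizudbiiz/ → nuvuizudabiiz.
Rule 5 (final a-epenthesis): the form ends in the consonant /z/, so [a] is inserted word-finally. /nuvuizudabiiz/ → nuvuizudabiiza.

nuvuizudabiiza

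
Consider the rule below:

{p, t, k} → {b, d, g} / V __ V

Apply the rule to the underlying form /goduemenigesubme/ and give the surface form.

No segment of /goduemenigesubme/ meets the structural description of the rule, so the form surfaces unchanged.

goduemenigesubme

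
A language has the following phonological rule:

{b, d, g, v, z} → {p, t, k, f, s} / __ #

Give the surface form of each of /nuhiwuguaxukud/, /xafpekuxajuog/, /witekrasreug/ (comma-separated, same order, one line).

/nuhiwuguaxukud/: /d/ is a voiced obstruent in word-final position, so it devoices to [t]. → [nuhiwuguaxukut].
/xafpekuxajuog/: /g/ is a voiced obstruent in word-final position, so it devoices to [k]. → [xafpekuxajuok].
/witekrasreug/: /g/ is a voiced obstruent in word-final position, so it devoices to [k]. → [witekrasreuk].

nuhiwuguaxukut, xafpekuxajuok, witekrasreuk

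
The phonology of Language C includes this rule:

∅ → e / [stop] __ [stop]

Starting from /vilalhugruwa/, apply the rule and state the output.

vilalhugruwa

No segment of /vilalhugruwa/ meets the structural description of the rule, so the form surfaces unchanged.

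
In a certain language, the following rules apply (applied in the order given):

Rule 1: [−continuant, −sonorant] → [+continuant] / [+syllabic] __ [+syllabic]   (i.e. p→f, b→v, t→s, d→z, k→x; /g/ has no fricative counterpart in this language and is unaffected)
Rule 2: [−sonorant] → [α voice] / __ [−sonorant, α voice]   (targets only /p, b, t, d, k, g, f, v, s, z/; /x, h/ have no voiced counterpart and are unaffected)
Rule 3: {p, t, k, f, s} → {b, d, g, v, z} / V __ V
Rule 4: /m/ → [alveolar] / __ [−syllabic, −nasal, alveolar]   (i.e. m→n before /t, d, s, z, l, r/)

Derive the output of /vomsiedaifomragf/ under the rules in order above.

vonsiezaivonrakf

Rule 1 (intervocalic spirantization): /d/ is a stop between vowels /e/ and /a/, so it spirantizes to the fricative [z]. /vomsiedaifomragf/ → vomsiezaifomragf.
Rule 2 (regressive voicing assimilation): /g/ precedes the voiceless obstruent /f/, so it devoices to [k] by assimilation. /vomsiezaifomragf/ → vomsiezaifomrakf.
Rule 3 (intervocalic voicing): /f/ is a voiceless obstruent between vowels /i/ and /o/, so it voices to [v]. /vomsiezaifomrakf/ → vomsiezaivomrakf.
Rule 4 (nasal place assimilation): /m/ precedes the alveolar consonant /s/, so it assimilates in place to [n]. /m/ precedes the alveolar consonant /r/, so it assimilates in place to [n]. /vomsiezaivomrakf/ → vonsiezaivonrakf.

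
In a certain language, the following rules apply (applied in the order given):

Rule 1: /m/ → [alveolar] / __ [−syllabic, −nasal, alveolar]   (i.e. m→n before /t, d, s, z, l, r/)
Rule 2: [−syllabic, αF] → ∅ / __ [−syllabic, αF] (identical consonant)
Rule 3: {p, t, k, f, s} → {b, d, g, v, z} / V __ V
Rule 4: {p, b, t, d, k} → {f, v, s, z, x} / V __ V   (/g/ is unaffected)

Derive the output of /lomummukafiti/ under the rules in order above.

lomumugavizi

Rule 1 (nasal place assimilation): no segment meets the environment; /lomummukafiti/ is unchanged.
Rule 2 (degemination): /mm/ is a geminate; the first /m/ deletes. /lomummukafiti/ → lomumukafiti.
Rule 3 (intervocalic voicing): /k/ is a voiceless obstruent between vowels /u/ and /a/, so it voices to [g]. /f/ is a voiceless obstruent between vowels /a/ and /i/, so it voices to [v]. /t/ is a voiceless obstruent between vowels /i/ and /i/, so it voices to [d]. /lomumukafiti/ → lomumugavidi.
Rule 4 (intervocalic spirantization): /d/ is a stop between vowels /i/ and /i/, so it spirantizes to the fricative [z]. /lomumugavidi/ → lomumugavizi.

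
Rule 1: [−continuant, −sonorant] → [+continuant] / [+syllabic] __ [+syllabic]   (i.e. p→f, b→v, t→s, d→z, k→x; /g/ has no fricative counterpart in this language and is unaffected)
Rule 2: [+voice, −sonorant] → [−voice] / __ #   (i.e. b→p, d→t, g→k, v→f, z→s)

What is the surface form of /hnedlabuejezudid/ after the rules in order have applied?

hnedlavuejezuzit

Rule 1 (intervocalic spirantization): /b/ is a stop between vowels /a/ and /u/, so it spirantizes to the fricative [v]. /d/ is a stop between vowels /u/ and /i/, so it spirantizes to the fricative [z]. /hnedlabuejezudid/ → hnedlavuejezuzid.
Rule 2 (final devoicing): /d/ is a voiced obstruent in word-final position, so it devoices to [t]. /hnedlavuejezuzid/ → hnedlavuejezuzit.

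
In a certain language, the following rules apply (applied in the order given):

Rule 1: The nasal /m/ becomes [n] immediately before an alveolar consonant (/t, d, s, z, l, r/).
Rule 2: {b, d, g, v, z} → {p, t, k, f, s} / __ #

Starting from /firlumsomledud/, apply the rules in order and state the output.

firlunsonledut

Rule 1 (nasal place assimilation): /m/ precedes the alveolar consonant /s/, so it assimilates in place to [n]. /m/ precedes the alveolar consonant /l/, so it assimilates in place to [n]. /firlumsomledud/ → firlunsonledud.
Rule 2 (final devoicing): /d/ is a voiced obstruent in word-final position, so it devoices to [t]. /firlunsonledud/ → firlunsonledut.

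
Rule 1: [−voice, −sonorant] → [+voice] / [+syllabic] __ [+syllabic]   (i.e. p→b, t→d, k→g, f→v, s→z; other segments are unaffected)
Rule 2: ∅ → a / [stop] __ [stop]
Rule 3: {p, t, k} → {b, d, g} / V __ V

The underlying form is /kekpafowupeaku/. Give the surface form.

kegabavowubeagu

Rule 1 (intervocalic voicing): /f/ is a voiceless obstruent between vowels /a/ and /o/, so it voices to [v]. /p/ is a voiceless obstruent between vowels /u/ and /e/, so it voices to [b]. /k/ is a voiceless obstruent between vowels /a/ and /u/, so it voices to [g]. /kekpafowupeaku/ → kekpavowubeagu.
Rule 2 (stop-cluster a-epenthesis): /k/ and /p/ form a stop–stop cluster, so [a] is inserted between them. /kekpavowubeagu/ → kekapavowubeagu.
Rule 3 (intervocalic voicing): /k/ is a voiceless stop between vowels /e/ and /a/, so it voices to [g]. /p/ is a voiceless stop between vowels /a/ and /a/, so it voices to [b]. /kekapavowubeagu/ → kegabavowubeagu.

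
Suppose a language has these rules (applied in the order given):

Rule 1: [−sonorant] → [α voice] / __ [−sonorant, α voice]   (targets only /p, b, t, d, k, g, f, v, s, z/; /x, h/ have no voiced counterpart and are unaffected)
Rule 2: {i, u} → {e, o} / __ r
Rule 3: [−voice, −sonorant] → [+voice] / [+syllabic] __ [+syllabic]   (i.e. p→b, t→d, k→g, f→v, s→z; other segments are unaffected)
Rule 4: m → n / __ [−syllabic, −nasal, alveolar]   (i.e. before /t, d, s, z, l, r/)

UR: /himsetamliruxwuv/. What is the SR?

Rule 1 (regressive voicing assimilation): no segment meets the environment; /himsetamliruxwuv/ is unchanged.
Rule 2 (pre-rhotic lowering): /i/ is a high vowel immediately before /r/, so it lowers to [e]. /himsetamliruxwuv/ → himsetamleruxwuv.
Rule 3 (intervocalic voicing): /t/ is a voiceless obstruent between vowels /e/ and /a/, so it voices to [d]. /himsetamleruxwuv/ → himsedamleruxwuv.
Rule 4 (nasal place assimilation): /m/ precedes the alveolar consonant /s/, so it assimilates in place to [n]. /m/ precedes the alveolar consonant /l/, so it assimilates in place to [n]. /himsedamleruxwuv/ → hinsedanleruxwuv.

hinsedanleruxwuv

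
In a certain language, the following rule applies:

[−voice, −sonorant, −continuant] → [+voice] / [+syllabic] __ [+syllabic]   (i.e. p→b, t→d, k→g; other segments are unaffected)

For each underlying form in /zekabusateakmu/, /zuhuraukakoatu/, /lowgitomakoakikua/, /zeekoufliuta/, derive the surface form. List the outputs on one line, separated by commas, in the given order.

/zekabusateakmu/: /k/ is a voiceless stop between vowels /e/ and /a/, so it voices to [g]. /t/ is a voiceless stop between vowels /a/ and /e/, so it voices to [d]. → [zegabusadeakmu].
/zuhuraukakoatu/: /k/ is a voiceless stop between vowels /u/ and /a/, so it voices to [g]. /k/ is a voiceless stop between vowels /a/ and /o/, so it voices to [g]. /t/ is a voiceless stop between vowels /a/ and /u/, so it voices to [d]. → [zuhuraugagoadu].
/lowgitomakoakikua/: /t/ is a voiceless stop between vowels /i/ and /o/, so it voices to [d]. /k/ is a voiceless stop between vowels /a/ and /o/, so it voices to [g]. /k/ is a voiceless stop between vowels /a/ and /i/, so it voices to [g]. /k/ is a voiceless stop between vowels /i/ and /u/, so it voices to [g]. → [lowgidomagoagigua].
/zeekoufliuta/: /k/ is a voiceless stop between vowels /e/ and /o/, so it voices to [g]. /t/ is a voiceless stop between vowels /u/ and /a/, so it voices to [d]. → [zeegoufliuda].

zegabusadeakmu, zuhuraugagoadu, lowgidomagoagigua, zeegoufliuda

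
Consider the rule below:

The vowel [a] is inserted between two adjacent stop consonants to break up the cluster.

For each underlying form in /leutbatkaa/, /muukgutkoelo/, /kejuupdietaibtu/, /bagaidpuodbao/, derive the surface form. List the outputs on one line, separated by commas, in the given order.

/leutbatkaa/: /t/ and /b/ form a stop–stop cluster, so [a] is inserted between them. /t/ and /k/ form a stop–stop cluster, so [a] is inserted between them. → [leutabatakaa].
/muukgutkoelo/: /k/ and /g/ form a stop–stop cluster, so [a] is inserted between them. /t/ and /k/ form a stop–stop cluster, so [a] is inserted between them. → [muukagutakoelo].
/kejuupdietaibtu/: /p/ and /d/ form a stop–stop cluster, so [a] is inserted between them. /b/ and /t/ form a stop–stop cluster, so [a] is inserted between them. → [kejuupadietaibatu].
/bagaidpuodbao/: /d/ and /p/ form a stop–stop cluster, so [a] is inserted between them. /d/ and /b/ form a stop–stop cluster, so [a] is inserted between them. → [bagaidapuodabao].

leutabatakaa, muukagutakoelo, kejuupadietaibatu, bagaidapuodabao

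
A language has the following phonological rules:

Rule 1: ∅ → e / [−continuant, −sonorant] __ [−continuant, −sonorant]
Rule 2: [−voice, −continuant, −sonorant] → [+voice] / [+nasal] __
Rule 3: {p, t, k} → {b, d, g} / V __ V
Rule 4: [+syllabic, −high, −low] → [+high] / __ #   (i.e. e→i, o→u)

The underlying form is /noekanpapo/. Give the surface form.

noeganbabu

Rule 1 (stop-cluster e-epenthesis): no segment meets the environment; /noekanpapo/ is unchanged.
Rule 2 (post-nasal voicing): /p/ is a voiceless stop immediately after the nasal /n/, so it voices to [b]. /noekanpapo/ → noekanbapo.
Rule 3 (intervocalic voicing): /k/ is a voiceless stop between vowels /e/ and /a/, so it voices to [g]. /p/ is a voiceless stop between vowels /a/ and /o/, so it voices to [b]. /noekanbapo/ → noeganbabo.
Rule 4 (final vowel raising): /o/ is a mid vowel in word-final position, so it raises to [u]. /noeganbabo/ → noeganbabu.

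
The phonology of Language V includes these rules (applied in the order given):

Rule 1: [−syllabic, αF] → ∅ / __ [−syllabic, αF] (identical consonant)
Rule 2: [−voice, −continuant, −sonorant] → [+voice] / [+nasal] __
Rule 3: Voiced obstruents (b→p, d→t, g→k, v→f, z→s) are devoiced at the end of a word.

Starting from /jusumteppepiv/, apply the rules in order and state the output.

Rule 1 (degemination): /pp/ is a geminate; the first /p/ deletes. /jusumteppepiv/ → jusumtepepiv.
Rule 2 (post-nasal voicing): /t/ is a voiceless stop immediately after the nasal /m/, so it voices to [d]. /jusumtepepiv/ → jusumdepepiv.
Rule 3 (final devoicing): /v/ is a voiced obstruent in word-final position, so it devoices to [f]. /jusumdepepiv/ → jusumdepepif.

jusumdepepif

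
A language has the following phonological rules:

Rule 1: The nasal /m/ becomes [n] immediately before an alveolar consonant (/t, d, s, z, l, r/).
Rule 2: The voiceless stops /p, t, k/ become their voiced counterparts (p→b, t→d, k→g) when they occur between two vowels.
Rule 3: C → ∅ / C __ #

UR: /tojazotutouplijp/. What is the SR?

tojazodudouplij

Rule 1 (nasal place assimilation): no segment meets the environment; /tojazotutouplijp/ is unchanged.
Rule 2 (intervocalic voicing): /t/ is a voiceless stop between vowels /o/ and /u/, so it voices to [d]. /t/ is a voiceless stop between vowels /u/ and /o/, so it voices to [d]. /tojazotutouplijp/ → tojazodudouplijp.
Rule 3 (final cluster simplification): /p/ is the second consonant of a word-final cluster /jp/, so it deletes. /tojazodudouplijp/ → tojazodudouplij.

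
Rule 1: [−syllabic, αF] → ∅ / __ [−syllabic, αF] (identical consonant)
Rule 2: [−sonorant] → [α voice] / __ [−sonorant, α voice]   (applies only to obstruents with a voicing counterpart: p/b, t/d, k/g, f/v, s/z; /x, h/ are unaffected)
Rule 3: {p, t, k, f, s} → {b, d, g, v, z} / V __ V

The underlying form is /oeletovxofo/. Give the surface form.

Rule 1 (degemination): no segment meets the environment; /oeletovxofo/ is unchanged.
Rule 2 (regressive voicing assimilation): /v/ precedes the voiceless obstruent /x/, so it devoices to [f] by assimilation. /oeletovxofo/ → oeletofxofo.
Rule 3 (intervocalic voicing): /t/ is a voiceless obstruent between vowels /e/ and /o/, so it voices to [d]. /f/ is a voiceless obstruent between vowels /o/ and /o/, so it voices to [v]. /oeletofxofo/ → oeledofxovo.

oeledofxovo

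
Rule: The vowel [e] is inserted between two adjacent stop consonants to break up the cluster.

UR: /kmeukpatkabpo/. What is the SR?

kmeukepatekabepo

/k/ and /p/ form a stop–stop cluster, so [e] is inserted between them.
/t/ and /k/ form a stop–stop cluster, so [e] is inserted between them.
/b/ and /p/ form a stop–stop cluster, so [e] is inserted between them.
Surface form: [kmeukepatekabepo].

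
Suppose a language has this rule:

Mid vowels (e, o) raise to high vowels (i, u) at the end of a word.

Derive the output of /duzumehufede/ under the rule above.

duzumehufedi

/e/ is a mid vowel in word-final position, so it raises to [i].
The other instances of /e/ do not occur in the required environment and remain unchanged.
Surface form: [duzumehufedi].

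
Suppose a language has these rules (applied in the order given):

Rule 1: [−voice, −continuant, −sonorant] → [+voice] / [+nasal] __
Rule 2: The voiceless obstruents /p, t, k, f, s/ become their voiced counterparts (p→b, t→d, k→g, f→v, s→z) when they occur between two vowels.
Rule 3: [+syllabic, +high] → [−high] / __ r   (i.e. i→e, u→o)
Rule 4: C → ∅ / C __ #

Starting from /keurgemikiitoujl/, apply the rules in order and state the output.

keorgemigiidouj

Rule 1 (post-nasal voicing): no segment meets the environment; /keurgemikiitoujl/ is unchanged.
Rule 2 (intervocalic voicing): /k/ is a voiceless obstruent between vowels /i/ and /i/, so it voices to [g]. /t/ is a voiceless obstruent between vowels /i/ and /o/, so it voices to [d]. /keurgemikiitoujl/ → keurgemigiidoujl.
Rule 3 (pre-rhotic lowering): /u/ is a high vowel immediately before /r/, so it lowers to [o]. /keurgemigiidoujl/ → keorgemigiidoujl.
Rule 4 (final cluster simplification): /l/ is the second consonant of a word-final cluster /jl/, so it deletes. /keorgemigiidoujl/ → keorgemigiidouj.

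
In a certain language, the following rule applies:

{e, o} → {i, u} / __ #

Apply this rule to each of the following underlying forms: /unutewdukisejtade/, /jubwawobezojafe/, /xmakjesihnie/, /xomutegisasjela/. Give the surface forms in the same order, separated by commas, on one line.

unutewdukisejtadi, jubwawobezojafi, xmakjesihnii, xomutegisasjela

/unutewdukisejtade/: /e/ is a mid vowel in word-final position, so it raises to [i]. → [unutewdukisejtadi].
/jubwawobezojafe/: /e/ is a mid vowel in word-final position, so it raises to [i]. → [jubwawobezojafi].
/xmakjesihnie/: /e/ is a mid vowel in word-final position, so it raises to [i]. → [xmakjesihnii].
/xomutegisasjela/: the rule's environment is not met; surfaces unchanged as [xomutegisasjela].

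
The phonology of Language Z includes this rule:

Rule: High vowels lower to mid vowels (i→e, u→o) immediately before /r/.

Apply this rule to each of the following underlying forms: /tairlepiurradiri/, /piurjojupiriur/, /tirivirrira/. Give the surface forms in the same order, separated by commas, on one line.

taerlepiorraderi, piorjojuperior, teriverrera

/tairlepiurradiri/: /i/ is a high vowel immediately before /r/, so it lowers to [e]. /u/ is a high vowel immediately before /r/, so it lowers to [o]. /i/ is a high vowel immediately before /r/, so it lowers to [e]. → [taerlepiorraderi].
/piurjojupiriur/: /u/ is a high vowel immediately before /r/, so it lowers to [o]. /i/ is a high vowel immediately before /r/, so it lowers to [e]. /u/ is a high vowel immediately before /r/, so it lowers to [o]. → [piorjojuperior].
/tirivirrira/: /i/ is a high vowel immediately before /r/, so it lowers to [e]. /i/ is a high vowel immediately before /r/, so it lowers to [e]. /i/ is a high vowel immediately before /r/, so it lowers to [e]. → [teriverrera].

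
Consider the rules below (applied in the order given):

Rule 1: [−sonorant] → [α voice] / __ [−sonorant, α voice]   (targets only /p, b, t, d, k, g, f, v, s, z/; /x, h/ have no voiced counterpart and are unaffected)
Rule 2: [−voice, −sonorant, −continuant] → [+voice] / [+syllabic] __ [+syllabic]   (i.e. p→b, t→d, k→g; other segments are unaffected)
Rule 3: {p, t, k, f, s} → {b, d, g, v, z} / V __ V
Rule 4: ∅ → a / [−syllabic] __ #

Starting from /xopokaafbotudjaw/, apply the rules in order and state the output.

Rule 1 (regressive voicing assimilation): /f/ precedes the voiced obstruent /b/, so it voices to [v] by assimilation. /xopokaafbotudjaw/ → xopokaavbotudjaw.
Rule 2 (intervocalic voicing): /p/ is a voiceless stop between vowels /o/ and /o/, so it voices to [b]. /k/ is a voiceless stop between vowels /o/ and /a/, so it voices to [g]. /t/ is a voiceless stop between vowels /o/ and /u/, so it voices to [d]. /xopokaavbotudjaw/ → xobogaavbodudjaw.
Rule 3 (intervocalic voicing): no segment meets the environment; /xobogaavbodudjaw/ is unchanged.
Rule 4 (final a-epenthesis): the form ends in the consonant /w/, so [a] is inserted word-finally. /xobogaavbodudjaw/ → xobogaavbodudjawa.

xobogaavbodudjawa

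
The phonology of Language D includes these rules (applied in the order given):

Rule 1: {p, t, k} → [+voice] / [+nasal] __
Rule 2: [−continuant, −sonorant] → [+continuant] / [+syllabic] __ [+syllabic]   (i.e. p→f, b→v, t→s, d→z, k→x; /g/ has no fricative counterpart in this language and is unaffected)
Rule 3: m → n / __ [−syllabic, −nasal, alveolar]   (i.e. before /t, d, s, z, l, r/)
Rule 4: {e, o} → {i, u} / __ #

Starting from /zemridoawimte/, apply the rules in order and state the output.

zenrizoawindi

Rule 1 (post-nasal voicing): /t/ is a voiceless stop immediately after the nasal /m/, so it voices to [d]. /zemridoawimte/ → zemridoawimde.
Rule 2 (intervocalic spirantization): /d/ is a stop between vowels /i/ and /o/, so it spirantizes to the fricative [z]. /zemridoawimde/ → zemrizoawimde.
Rule 3 (nasal place assimilation): /m/ precedes the alveolar consonant /r/, so it assimilates in place to [n]. /m/ precedes the alveolar consonant /d/, so it assimilates in place to [n]. /zemrizoawimde/ → zenrizoawinde.
Rule 4 (final vowel raising): /e/ is a mid vowel in word-final position, so it raises to [i]. /zenrizoawinde/ → zenrizoawindi.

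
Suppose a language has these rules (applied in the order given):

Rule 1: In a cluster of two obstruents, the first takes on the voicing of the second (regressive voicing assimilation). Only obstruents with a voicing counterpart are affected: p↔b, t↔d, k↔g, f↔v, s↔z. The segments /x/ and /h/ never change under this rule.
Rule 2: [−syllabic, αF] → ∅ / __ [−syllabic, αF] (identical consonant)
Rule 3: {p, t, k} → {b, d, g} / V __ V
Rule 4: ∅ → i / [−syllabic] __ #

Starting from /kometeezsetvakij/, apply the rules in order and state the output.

Rule 1 (regressive voicing assimilation): /z/ precedes the voiceless obstruent /s/, so it devoices to [s] by assimilation. /t/ precedes the voiced obstruent /v/, so it voices to [d] by assimilation. /kometeezsetvakij/ → kometeessedvakij.
Rule 2 (degemination): /ss/ is a geminate; the first /s/ deletes. /kometeessedvakij/ → kometeesedvakij.
Rule 3 (intervocalic voicing): /t/ is a voiceless stop between vowels /e/ and /e/, so it voices to [d]. /k/ is a voiceless stop between vowels /a/ and /i/, so it voices to [g]. /kometeesedvakij/ → komedeesedvagij.
Rule 4 (final i-epenthesis): the form ends in the consonant /j/, so [i] is inserted word-finally. /komedeesedvagij/ → komedeesedvagiji.

komedeesedvagiji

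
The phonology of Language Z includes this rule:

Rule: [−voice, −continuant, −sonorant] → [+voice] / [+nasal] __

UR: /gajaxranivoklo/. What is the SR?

gajaxranivoklo

No segment of /gajaxranivoklo/ meets the structural description of the rule, so the form surfaces unchanged.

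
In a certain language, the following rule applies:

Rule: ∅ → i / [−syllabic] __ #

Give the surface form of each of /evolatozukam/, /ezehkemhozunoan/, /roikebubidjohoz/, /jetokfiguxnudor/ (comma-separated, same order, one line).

/evolatozukam/: the form ends in the consonant /m/, so [i] is inserted word-finally. → [evolatozukami].
/ezehkemhozunoan/: the form ends in the consonant /n/, so [i] is inserted word-finally. → [ezehkemhozunoani].
/roikebubidjohoz/: the form ends in the consonant /z/, so [i] is inserted word-finally. → [roikebubidjohozi].
/jetokfiguxnudor/: the form ends in the consonant /r/, so [i] is inserted word-finally. → [jetokfiguxnudori].

evolatozukami, ezehkemhozunoani, roikebubidjohozi, jetokfiguxnudori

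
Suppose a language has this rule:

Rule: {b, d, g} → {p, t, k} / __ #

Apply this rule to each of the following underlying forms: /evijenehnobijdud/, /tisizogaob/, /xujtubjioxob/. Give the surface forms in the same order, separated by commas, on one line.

evijenehnobijdut, tisizogaop, xujtubjioxop

/evijenehnobijdud/: /d/ is a voiced stop in word-final position, so it devoices to [t]. → [evijenehnobijdut].
/tisizogaob/: /b/ is a voiced stop in word-final position, so it devoices to [p]. → [tisizogaop].
/xujtubjioxob/: /b/ is a voiced stop in word-final position, so it devoices to [p]. → [xujtubjioxop].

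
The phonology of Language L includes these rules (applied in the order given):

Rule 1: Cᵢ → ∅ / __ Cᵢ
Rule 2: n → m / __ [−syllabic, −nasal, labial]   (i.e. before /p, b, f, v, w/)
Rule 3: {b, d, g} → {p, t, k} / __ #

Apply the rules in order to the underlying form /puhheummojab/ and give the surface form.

Rule 1 (degemination): /hh/ is a geminate; the first /h/ deletes. /mm/ is a geminate; the first /m/ deletes. /puhheummojab/ → puheumojab.
Rule 2 (nasal place assimilation): no segment meets the environment; /puheumojab/ is unchanged.
Rule 3 (final devoicing): /b/ is a voiced stop in word-final position, so it devoices to [p]. /puheumojab/ → puheumojap.

puheumojap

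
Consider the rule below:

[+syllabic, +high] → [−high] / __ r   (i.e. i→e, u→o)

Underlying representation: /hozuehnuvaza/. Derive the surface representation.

No segment of /hozuehnuvaza/ meets the structural description of the rule, so the form surfaces unchanged.

hozuehnuvaza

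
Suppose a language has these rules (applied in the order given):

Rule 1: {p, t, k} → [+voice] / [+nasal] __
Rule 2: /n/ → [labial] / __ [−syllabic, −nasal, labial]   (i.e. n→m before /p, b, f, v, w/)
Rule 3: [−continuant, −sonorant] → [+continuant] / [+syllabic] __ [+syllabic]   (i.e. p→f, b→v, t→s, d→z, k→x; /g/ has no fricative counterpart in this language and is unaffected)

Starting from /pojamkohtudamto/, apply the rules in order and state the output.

pojamgohtuzamdo

Rule 1 (post-nasal voicing): /k/ is a voiceless stop immediately after the nasal /m/, so it voices to [g]. /t/ is a voiceless stop immediately after the nasal /m/, so it voices to [d]. /pojamkohtudamto/ → pojamgohtudamdo.
Rule 2 (nasal place assimilation): no segment meets the environment; /pojamgohtudamdo/ is unchanged.
Rule 3 (intervocalic spirantization): /d/ is a stop between vowels /u/ and /a/, so it spirantizes to the fricative [z]. /pojamgohtudamdo/ → pojamgohtuzamdo.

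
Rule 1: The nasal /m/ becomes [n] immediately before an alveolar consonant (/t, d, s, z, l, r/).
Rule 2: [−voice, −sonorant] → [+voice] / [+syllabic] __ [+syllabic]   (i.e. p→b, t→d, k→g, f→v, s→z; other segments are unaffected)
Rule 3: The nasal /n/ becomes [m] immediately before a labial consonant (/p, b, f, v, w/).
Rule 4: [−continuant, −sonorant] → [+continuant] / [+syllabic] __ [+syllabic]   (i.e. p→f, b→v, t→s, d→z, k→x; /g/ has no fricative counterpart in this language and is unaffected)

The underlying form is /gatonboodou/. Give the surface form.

Rule 1 (nasal place assimilation): no segment meets the environment; /gatonboodou/ is unchanged.
Rule 2 (intervocalic voicing): /t/ is a voiceless obstruent between vowels /a/ and /o/, so it voices to [d]. /gatonboodou/ → gadonboodou.
Rule 3 (nasal place assimilation): /n/ precedes the labial consonant /b/, so it assimilates in place to [m]. /gadonboodou/ → gadomboodou.
Rule 4 (intervocalic spirantization): /d/ is a stop between vowels /a/ and /o/, so it spirantizes to the fricative [z]. /d/ is a stop between vowels /o/ and /o/, so it spirantizes to the fricative [z]. /gadomboodou/ → gazomboozou.

gazomboozou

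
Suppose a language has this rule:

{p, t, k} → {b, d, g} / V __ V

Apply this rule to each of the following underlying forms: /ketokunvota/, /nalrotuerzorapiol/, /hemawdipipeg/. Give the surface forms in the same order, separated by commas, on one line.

kedogunvoda, nalroduerzorabiol, hemawdibibeg

/ketokunvota/: /t/ is a voiceless stop between vowels /e/ and /o/, so it voices to [d]. /k/ is a voiceless stop between vowels /o/ and /u/, so it voices to [g]. /t/ is a voiceless stop between vowels /o/ and /a/, so it voices to [d]. → [kedogunvoda].
/nalrotuerzorapiol/: /t/ is a voiceless stop between vowels /o/ and /u/, so it voices to [d]. /p/ is a voiceless stop between vowels /a/ and /i/, so it voices to [b]. → [nalroduerzorabiol].
/hemawdipipeg/: /p/ is a voiceless stop between vowels /i/ and /i/, so it voices to [b]. /p/ is a voiceless stop between vowels /i/ and /e/, so it voices to [b]. → [hemawdibibeg].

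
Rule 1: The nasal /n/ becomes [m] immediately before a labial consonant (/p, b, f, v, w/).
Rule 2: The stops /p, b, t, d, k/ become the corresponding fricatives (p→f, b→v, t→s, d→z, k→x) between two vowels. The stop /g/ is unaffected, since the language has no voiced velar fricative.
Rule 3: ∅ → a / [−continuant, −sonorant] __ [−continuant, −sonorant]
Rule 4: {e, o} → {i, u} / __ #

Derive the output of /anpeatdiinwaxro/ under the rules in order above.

Rule 1 (nasal place assimilation): /n/ precedes the labial consonant /p/, so it assimilates in place to [m]. /n/ precedes the labial consonant /w/, so it assimilates in place to [m]. /anpeatdiinwaxro/ → ampeatdiimwaxro.
Rule 2 (intervocalic spirantization): no segment meets the environment; /ampeatdiimwaxro/ is unchanged.
Rule 3 (stop-cluster a-epenthesis): /t/ and /d/ form a stop–stop cluster, so [a] is inserted between them. /ampeatdiimwaxro/ → ampeatadiimwaxro.
Rule 4 (final vowel raising): /o/ is a mid vowel in word-final position, so it raises to [u]. /ampeatadiimwaxro/ → ampeatadiimwaxru.

ampeatadiimwaxru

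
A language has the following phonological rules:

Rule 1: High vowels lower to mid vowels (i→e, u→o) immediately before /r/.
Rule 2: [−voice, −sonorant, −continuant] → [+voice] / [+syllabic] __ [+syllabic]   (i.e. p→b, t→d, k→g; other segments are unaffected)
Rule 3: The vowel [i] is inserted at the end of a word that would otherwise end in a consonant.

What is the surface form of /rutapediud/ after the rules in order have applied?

rudabediudi

Rule 1 (pre-rhotic lowering): no segment meets the environment; /rutapediud/ is unchanged.
Rule 2 (intervocalic voicing): /t/ is a voiceless stop between vowels /u/ and /a/, so it voices to [d]. /p/ is a voiceless stop between vowels /a/ and /e/, so it voices to [b]. /rutapediud/ → rudabediud.
Rule 3 (final i-epenthesis): the form ends in the consonant /d/, so [i] is inserted word-finally. /rudabediud/ → rudabediudi.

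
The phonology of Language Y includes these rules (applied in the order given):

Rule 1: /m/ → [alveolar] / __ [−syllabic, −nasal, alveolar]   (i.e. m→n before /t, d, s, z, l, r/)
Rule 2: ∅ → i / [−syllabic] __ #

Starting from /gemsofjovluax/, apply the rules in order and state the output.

Rule 1 (nasal place assimilation): /m/ precedes the alveolar consonant /s/, so it assimilates in place to [n]. /gemsofjovluax/ → gensofjovluax.
Rule 2 (final i-epenthesis): the form ends in the consonant /x/, so [i] is inserted word-finally. /gensofjovluax/ → gensofjovluaxi.

gensofjovluaxi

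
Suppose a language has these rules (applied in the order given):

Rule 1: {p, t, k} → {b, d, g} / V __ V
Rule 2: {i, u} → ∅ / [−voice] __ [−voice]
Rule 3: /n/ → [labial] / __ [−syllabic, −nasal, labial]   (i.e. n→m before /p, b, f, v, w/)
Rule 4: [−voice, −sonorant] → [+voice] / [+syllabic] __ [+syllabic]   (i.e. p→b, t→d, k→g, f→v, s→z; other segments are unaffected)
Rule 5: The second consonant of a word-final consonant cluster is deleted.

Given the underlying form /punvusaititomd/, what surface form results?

pumvuzaididom

Rule 1 (intervocalic voicing): /t/ is a voiceless stop between vowels /i/ and /i/, so it voices to [d]. /t/ is a voiceless stop between vowels /i/ and /o/, so it voices to [d]. /punvusaititomd/ → punvusaididomd.
Rule 2 (high vowel syncope): no segment meets the environment; /punvusaididomd/ is unchanged.
Rule 3 (nasal place assimilation): /n/ precedes the labial consonant /v/, so it assimilates in place to [m]. /punvusaididomd/ → pumvusaididomd.
Rule 4 (intervocalic voicing): /s/ is a voiceless obstruent between vowels /u/ and /a/, so it voices to [z]. /pumvusaididomd/ → pumvuzaididomd.
Rule 5 (final cluster simplification): /d/ is the second consonant of a word-final cluster /md/, so it deletes. /pumvuzaididomd/ → pumvuzaididom.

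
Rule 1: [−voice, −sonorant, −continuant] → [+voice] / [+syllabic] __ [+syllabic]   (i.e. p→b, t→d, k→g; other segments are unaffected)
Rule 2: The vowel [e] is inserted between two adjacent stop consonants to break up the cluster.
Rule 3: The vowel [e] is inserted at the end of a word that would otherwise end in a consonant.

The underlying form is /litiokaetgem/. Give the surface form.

Rule 1 (intervocalic voicing): /t/ is a voiceless stop between vowels /i/ and /i/, so it voices to [d]. /k/ is a voiceless stop between vowels /o/ and /a/, so it voices to [g]. /litiokaetgem/ → lidiogaetgem.
Rule 2 (stop-cluster e-epenthesis): /t/ and /g/ form a stop–stop cluster, so [e] is inserted between them. /lidiogaetgem/ → lidiogaetegem.
Rule 3 (final e-epenthesis): the form ends in the consonant /m/, so [e] is inserted word-finally. /lidiogaetegem/ → lidiogaetegeme.

lidiogaetegeme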